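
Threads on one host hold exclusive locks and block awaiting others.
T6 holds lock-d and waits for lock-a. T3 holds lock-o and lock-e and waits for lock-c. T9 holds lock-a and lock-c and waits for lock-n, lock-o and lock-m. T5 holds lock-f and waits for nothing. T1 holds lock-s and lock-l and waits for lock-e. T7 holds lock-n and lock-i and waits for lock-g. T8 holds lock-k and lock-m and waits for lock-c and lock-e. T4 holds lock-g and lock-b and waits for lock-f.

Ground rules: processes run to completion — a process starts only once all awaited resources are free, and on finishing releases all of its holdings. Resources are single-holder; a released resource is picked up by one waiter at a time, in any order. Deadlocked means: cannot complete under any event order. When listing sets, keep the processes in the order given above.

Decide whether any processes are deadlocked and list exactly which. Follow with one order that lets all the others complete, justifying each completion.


Deadlocked set: T6, T3, T9, T1 and T8.
Key observation: along T9 -> T3 -> T9, each member waits on what the next one holds — a deadlock; T8 is caught in further circular waits and T6 and T1 wait into the deadlock from upstream.
A valid finishing order for the others: T5, T4, T7.
Check, step by step:
  T5: no waits; runs immediately, freeing lock-f
  T4: everything it awaited (lock-f) is free; runs, freeing lock-g and lock-b
  T7: everything it awaited (lock-g) is free; runs, freeing lock-n and lock-i


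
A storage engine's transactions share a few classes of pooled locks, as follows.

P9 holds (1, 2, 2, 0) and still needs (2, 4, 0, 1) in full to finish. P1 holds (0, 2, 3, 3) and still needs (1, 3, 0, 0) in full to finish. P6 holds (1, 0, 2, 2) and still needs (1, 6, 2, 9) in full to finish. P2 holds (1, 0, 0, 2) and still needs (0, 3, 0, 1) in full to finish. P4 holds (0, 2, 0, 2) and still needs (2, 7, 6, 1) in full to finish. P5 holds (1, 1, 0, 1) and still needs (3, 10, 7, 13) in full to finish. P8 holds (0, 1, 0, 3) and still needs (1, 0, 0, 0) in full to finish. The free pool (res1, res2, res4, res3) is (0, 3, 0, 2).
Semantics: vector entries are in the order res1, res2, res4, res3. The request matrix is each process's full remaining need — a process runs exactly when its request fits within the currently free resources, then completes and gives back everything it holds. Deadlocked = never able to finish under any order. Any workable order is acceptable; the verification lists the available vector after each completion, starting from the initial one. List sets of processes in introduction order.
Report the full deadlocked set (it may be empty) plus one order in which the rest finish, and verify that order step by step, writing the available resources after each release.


The deadlocked set is empty.
Key observation: P2 leads a chain of completions in which each release enables another process.
The rest can finish in the order P2, P8, P1, P6, P9, P4, P5. Walking it through:
  pool = (0, 3, 0, 2)
  P2 needs (0, 3, 0, 1) <= (0, 3, 0, 2) -> finishes; pool += (1, 0, 0, 2) = (1, 3, 0, 4)
  P8 needs (1, 0, 0, 0) <= (1, 3, 0, 4) -> finishes; pool += (0, 1, 0, 3) = (1, 4, 0, 7)
  P1 needs (1, 3, 0, 0) <= (1, 4, 0, 7) -> finishes; pool += (0, 2, 3, 3) = (1, 6, 3, 10)
  P6 needs (1, 6, 2, 9) <= (1, 6, 3, 10) -> finishes; pool += (1, 0, 2, 2) = (2, 6, 5, 12)
  P9 needs (2, 4, 0, 1) <= (2, 6, 5, 12) -> finishes; pool += (1, 2, 2, 0) = (3, 8, 7, 12)
  P4 needs (2, 7, 6, 1) <= (3, 8, 7, 12) -> finishes; pool += (0, 2, 0, 2) = (3, 10, 7, 14)
  P5 needs (3, 10, 7, 13) <= (3, 10, 7, 14) -> finishes; pool += (1, 1, 0, 1) = (4, 11, 7, 15)


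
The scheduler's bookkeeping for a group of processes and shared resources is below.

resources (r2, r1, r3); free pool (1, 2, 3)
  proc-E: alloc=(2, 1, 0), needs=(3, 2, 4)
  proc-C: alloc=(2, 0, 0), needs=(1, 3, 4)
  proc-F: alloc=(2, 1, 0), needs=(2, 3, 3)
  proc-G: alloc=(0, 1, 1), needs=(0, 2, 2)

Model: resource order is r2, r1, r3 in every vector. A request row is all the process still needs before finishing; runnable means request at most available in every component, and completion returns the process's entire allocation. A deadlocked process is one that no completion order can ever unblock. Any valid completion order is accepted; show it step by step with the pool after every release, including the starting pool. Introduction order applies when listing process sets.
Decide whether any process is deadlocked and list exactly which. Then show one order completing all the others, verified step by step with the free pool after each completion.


No process is deadlocked.
Key observation: proc-G leads a chain of completions in which each release enables another process.
A valid finishing order for the others: proc-G, proc-C, proc-F, proc-E. Walking it through:
  pool = (1, 2, 3)
  proc-G needs (0, 2, 2) <= (1, 2, 3) -> finishes; pool += (0, 1, 1) = (1, 3, 4)
  proc-C needs (1, 3, 4) <= (1, 3, 4) -> finishes; pool += (2, 0, 0) = (3, 3, 4)
  proc-F needs (2, 3, 3) <= (3, 3, 4) -> finishes; pool += (2, 1, 0) = (5, 4, 4)
  proc-E needs (3, 2, 4) <= (5, 4, 4) -> finishes; pool += (2, 1, 0) = (7, 5, 4)


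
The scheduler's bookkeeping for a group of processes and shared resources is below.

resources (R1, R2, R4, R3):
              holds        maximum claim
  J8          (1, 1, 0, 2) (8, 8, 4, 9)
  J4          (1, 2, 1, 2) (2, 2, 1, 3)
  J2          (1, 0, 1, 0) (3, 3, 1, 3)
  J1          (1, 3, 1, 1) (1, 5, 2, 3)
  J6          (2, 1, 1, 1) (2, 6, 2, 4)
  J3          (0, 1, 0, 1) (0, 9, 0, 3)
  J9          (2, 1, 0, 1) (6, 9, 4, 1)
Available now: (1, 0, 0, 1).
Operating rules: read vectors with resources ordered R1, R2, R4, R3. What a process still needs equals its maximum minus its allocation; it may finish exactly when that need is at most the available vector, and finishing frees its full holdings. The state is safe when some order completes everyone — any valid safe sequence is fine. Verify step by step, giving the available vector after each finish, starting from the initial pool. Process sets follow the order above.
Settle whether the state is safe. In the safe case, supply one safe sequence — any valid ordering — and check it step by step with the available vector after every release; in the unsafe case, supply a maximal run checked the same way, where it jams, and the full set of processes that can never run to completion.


UNSAFE.
Key observation: the wall is R2: completing J4, J1, J2, J6 brings the pool only to (6, 6, 4, 5), and all the rest need more.
The run J4, J1, J2, J6 cannot be extended any further. Step-by-step check:
  pool = (1, 0, 0, 1)
  run J4 (needs (1, 0, 0, 1), free (1, 0, 0, 1)); after release of (1, 2, 1, 2) the pool is (2, 2, 1, 3)
  run J1 (needs (0, 2, 1, 2), free (2, 2, 1, 3)); after release of (1, 3, 1, 1) the pool is (3, 5, 2, 4)
  run J2 (needs (2, 3, 0, 3), free (3, 5, 2, 4)); after release of (1, 0, 1, 0) the pool is (4, 5, 3, 4)
  run J6 (needs (0, 5, 1, 3), free (4, 5, 3, 4)); after release of (2, 1, 1, 1) the pool is (6, 6, 4, 5)
  J8 still needs (7, 7, 4, 7) but only (6, 6, 4, 5) is free — short on R1, R2 and R3
  J3 still needs (0, 8, 0, 2) but only (6, 6, 4, 5) is free — short on R2
  J9 still needs (4, 8, 4, 0) but only (6, 6, 4, 5) is free — short on R2
Processes that can never finish: J8, J3 and J9.


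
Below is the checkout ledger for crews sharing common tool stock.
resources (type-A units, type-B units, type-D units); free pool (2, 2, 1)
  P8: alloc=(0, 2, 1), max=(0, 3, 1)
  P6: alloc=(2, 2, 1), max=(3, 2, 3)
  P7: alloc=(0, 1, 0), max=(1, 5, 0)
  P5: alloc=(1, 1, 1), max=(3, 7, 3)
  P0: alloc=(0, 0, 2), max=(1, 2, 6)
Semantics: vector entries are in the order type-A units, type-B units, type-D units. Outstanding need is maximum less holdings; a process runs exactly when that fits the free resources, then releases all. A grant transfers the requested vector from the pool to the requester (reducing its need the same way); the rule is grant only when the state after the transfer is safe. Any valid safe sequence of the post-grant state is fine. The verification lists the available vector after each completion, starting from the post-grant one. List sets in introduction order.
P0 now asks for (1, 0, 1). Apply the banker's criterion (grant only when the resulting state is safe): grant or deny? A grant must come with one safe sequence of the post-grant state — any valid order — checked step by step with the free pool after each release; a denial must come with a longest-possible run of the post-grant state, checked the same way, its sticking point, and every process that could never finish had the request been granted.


DENY. Granting would leave the state unsafe.
Key observation: the wall is type-D units: completing P8, P7 brings the pool only to (1, 5, 1), and all the rest need more.
On the post-grant state, P8, P7 is a maximal run — nothing extends it. Walking it through:
  pool = (1, 2, 0)
  P8 needs (0, 1, 0) <= (1, 2, 0) -> finishes; pool += (0, 2, 1) = (1, 4, 1)
  P7 needs (1, 4, 0) <= (1, 4, 1) -> finishes; pool += (0, 1, 0) = (1, 5, 1)
  P6 cannot run: need (1, 0, 2) vs free (1, 5, 1) (insufficient type-D units)
  P5 cannot run: need (2, 6, 2) vs free (1, 5, 1) (insufficient type-A units, type-B units and type-D units)
  P0 cannot run: need (0, 2, 3) vs free (1, 5, 1) (insufficient type-D units)
Processes that could never finish after the grant: P6, P5 and P0.


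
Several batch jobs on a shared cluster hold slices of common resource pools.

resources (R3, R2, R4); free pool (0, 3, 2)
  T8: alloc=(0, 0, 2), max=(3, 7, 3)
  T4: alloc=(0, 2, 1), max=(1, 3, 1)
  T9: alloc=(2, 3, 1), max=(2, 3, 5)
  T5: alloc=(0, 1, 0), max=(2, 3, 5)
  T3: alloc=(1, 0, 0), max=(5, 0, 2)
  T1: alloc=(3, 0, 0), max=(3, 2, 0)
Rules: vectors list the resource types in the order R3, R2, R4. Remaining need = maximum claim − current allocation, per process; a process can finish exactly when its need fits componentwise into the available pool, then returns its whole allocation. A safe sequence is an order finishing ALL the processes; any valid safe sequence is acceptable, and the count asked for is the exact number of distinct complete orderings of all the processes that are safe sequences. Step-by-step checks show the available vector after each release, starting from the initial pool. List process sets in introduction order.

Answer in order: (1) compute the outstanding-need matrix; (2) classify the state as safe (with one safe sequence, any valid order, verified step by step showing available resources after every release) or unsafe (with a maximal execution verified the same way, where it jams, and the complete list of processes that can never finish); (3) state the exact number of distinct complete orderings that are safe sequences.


(1) Need matrix, components ordered R3, R2, R4:
  T8: (3, 7, 1)
  T4: (1, 1, 0)
  T9: (0, 0, 4)
  T5: (2, 2, 5)
  T3: (4, 0, 2)
  T1: (0, 2, 0)
(2) The state is UNSAFE.
Key observation: after T1, T4 the pool peaks at (3, 5, 3), and each blocked process is short somewhere: T8 on R2; T9 on R4; T5 on R4; T3 on R3.
Going as far as possible: T1, T4; after that, nothing fits. Verifying each step:
  pool = (0, 3, 2)
  T1: need (0, 2, 0) fits (0, 3, 2); releases (3, 0, 0), pool now (3, 3, 2)
  T4: need (1, 1, 0) fits (3, 3, 2); releases (0, 2, 1), pool now (3, 5, 3)
  T8 cannot run: need (3, 7, 1) vs free (3, 5, 3) (insufficient R2)
  T9 cannot run: need (0, 0, 4) vs free (3, 5, 3) (insufficient R4)
  T5 cannot run: need (2, 2, 5) vs free (3, 5, 3) (insufficient R4)
  T3 cannot run: need (4, 0, 2) vs free (3, 5, 3) (insufficient R3)
Permanently blocked: T8, T9, T5 and T3.
(3) Exactly 0 of the possible complete orderings are safe sequences.


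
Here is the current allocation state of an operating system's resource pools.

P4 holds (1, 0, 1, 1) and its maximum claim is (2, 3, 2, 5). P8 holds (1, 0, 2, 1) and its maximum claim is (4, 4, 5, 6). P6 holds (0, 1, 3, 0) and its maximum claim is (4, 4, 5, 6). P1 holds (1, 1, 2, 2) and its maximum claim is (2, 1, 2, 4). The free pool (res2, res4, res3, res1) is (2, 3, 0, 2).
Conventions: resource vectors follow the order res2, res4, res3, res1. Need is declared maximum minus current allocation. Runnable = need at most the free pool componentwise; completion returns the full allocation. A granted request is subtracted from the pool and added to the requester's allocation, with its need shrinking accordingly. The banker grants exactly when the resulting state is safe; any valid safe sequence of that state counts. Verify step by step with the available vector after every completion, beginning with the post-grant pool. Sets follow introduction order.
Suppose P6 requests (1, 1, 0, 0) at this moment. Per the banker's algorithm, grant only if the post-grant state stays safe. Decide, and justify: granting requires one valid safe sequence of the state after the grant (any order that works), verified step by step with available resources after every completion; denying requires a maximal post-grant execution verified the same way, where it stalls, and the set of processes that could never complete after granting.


DENY. Granting would leave the state unsafe.
Key observation: after P1, P4 the pool peaks at (3, 3, 3, 5), and each blocked process is short somewhere: P8 on res4; P6 on res1.
On the post-grant state, P1, P4 is a maximal run — nothing extends it. Walking it through:
  pool = (1, 2, 0, 2)
  P1 needs (1, 0, 0, 2) <= (1, 2, 0, 2) -> finishes; pool += (1, 1, 2, 2) = (2, 3, 2, 4)
  P4 needs (1, 3, 1, 4) <= (2, 3, 2, 4) -> finishes; pool += (1, 0, 1, 1) = (3, 3, 3, 5)
  P8 cannot run: need (3, 4, 3, 5) vs free (3, 3, 3, 5) (insufficient res4)
  P6 cannot run: need (3, 2, 2, 6) vs free (3, 3, 3, 5) (insufficient res1)
Processes that could never finish after the grant: P8 and P6.


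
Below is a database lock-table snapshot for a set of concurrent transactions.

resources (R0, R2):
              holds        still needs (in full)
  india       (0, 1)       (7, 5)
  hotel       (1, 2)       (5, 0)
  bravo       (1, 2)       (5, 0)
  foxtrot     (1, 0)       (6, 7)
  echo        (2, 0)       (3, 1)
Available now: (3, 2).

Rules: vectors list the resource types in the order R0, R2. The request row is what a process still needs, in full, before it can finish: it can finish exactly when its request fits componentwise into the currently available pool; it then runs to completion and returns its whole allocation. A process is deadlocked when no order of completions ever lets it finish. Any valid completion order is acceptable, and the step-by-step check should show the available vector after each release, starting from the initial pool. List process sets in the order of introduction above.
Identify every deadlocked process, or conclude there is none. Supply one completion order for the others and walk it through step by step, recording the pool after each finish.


Nothing here is deadlocked.
Key observation: echo can run right away; the returned allocation unlocks the remaining processes in turn.
The rest can finish in the order echo, bravo, hotel, india, foxtrot. Step-by-step check:
  pool = (3, 2)
  echo needs (3, 1) <= (3, 2) -> finishes; pool += (2, 0) = (5, 2)
  bravo needs (5, 0) <= (5, 2) -> finishes; pool += (1, 2) = (6, 4)
  hotel needs (5, 0) <= (6, 4) -> finishes; pool += (1, 2) = (7, 6)
  india needs (7, 5) <= (7, 6) -> finishes; pool += (0, 1) = (7, 7)
  foxtrot needs (6, 7) <= (7, 7) -> finishes; pool += (1, 0) = (8, 7)


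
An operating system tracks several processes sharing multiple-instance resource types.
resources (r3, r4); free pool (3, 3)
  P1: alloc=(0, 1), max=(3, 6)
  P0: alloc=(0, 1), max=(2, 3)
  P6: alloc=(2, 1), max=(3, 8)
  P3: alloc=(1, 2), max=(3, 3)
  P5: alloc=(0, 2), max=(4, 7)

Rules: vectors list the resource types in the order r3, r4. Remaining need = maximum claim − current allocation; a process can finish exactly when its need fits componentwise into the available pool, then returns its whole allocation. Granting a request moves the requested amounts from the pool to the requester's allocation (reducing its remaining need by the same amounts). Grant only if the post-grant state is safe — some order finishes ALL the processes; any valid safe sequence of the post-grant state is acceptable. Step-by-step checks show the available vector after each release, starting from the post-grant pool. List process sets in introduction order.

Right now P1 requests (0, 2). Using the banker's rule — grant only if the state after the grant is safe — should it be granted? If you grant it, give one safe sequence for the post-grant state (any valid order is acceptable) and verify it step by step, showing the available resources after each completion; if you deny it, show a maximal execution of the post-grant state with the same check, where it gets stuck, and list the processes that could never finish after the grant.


GRANT. The post-grant state is safe; one safe sequence: P3, P1, P5, P6, P0.
Key observation: post-grant, (3, 1) remains, and an order beginning with P3 completes everyone.
Step-by-step check of the post-grant state:
  pool = (3, 1)
  run P3 (needs (2, 1), free (3, 1)); after release of (1, 2) the pool is (4, 3)
  run P1 (needs (3, 3), free (4, 3)); after release of (0, 3) the pool is (4, 6)
  run P5 (needs (4, 5), free (4, 6)); after release of (0, 2) the pool is (4, 8)
  run P6 (needs (1, 7), free (4, 8)); after release of (2, 1) the pool is (6, 9)
  run P0 (needs (2, 2), free (6, 9)); after release of (0, 1) the pool is (6, 10)


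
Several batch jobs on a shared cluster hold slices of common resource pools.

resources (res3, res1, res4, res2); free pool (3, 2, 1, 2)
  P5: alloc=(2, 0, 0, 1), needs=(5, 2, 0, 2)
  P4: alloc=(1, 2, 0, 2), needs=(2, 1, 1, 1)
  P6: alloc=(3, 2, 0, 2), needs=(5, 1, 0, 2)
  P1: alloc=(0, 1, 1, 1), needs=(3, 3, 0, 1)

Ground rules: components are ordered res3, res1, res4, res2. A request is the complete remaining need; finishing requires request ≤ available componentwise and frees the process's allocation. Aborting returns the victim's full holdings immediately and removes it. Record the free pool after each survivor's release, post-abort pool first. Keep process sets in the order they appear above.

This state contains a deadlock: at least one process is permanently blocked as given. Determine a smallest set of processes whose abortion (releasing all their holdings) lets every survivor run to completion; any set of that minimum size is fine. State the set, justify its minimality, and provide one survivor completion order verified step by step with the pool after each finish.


Abort P6.
Key observation: before aborting P6, P5 was permanently blocked — no order could ever run it; afterwards it completes at step 3.
No smaller set exists: with zero aborts the deadlock remains.
The survivors complete as P4, P1, P5. Step-by-step check (starting from the post-abort pool):
  pool = (6, 4, 1, 4)
  P4 needs (2, 1, 1, 1) <= (6, 4, 1, 4) -> finishes; pool += (1, 2, 0, 2) = (7, 6, 1, 6)
  P1 needs (3, 3, 0, 1) <= (7, 6, 1, 6) -> finishes; pool += (0, 1, 1, 1) = (7, 7, 2, 7)
  P5 needs (5, 2, 0, 2) <= (7, 7, 2, 7) -> finishes; pool += (2, 0, 0, 1) = (9, 7, 2, 8)


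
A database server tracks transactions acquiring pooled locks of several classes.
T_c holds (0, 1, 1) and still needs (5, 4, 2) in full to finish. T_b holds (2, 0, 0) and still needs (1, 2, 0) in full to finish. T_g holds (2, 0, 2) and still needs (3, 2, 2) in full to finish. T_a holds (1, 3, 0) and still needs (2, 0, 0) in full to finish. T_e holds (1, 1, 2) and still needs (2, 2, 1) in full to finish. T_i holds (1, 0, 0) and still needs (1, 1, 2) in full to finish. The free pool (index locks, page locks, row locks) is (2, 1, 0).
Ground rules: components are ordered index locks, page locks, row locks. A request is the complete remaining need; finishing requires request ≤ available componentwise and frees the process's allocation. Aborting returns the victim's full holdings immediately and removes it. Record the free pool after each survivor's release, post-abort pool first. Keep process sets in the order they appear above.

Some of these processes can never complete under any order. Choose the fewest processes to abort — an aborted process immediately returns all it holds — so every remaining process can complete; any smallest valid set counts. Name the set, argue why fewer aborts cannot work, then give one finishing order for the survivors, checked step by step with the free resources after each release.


Abort T_g.
Key observation: the deadlocked T_e becomes finishable only because T_g released (2, 0, 2); it completes at step 3 below.
Minimality: the empty abort set fails — the state is deadlocked as it stands.
The survivors complete as T_a, T_b, T_e, T_i, T_c. Verifying each step (starting from the post-abort pool):
  pool = (4, 1, 2)
  T_a: need (2, 0, 0) fits (4, 1, 2); releases (1, 3, 0), pool now (5, 4, 2)
  T_b: need (1, 2, 0) fits (5, 4, 2); releases (2, 0, 0), pool now (7, 4, 2)
  T_e: need (2, 2, 1) fits (7, 4, 2); releases (1, 1, 2), pool now (8, 5, 4)
  T_i: need (1, 1, 2) fits (8, 5, 4); releases (1, 0, 0), pool now (9, 5, 4)
  T_c: need (5, 4, 2) fits (9, 5, 4); releases (0, 1, 1), pool now (9, 6, 5)


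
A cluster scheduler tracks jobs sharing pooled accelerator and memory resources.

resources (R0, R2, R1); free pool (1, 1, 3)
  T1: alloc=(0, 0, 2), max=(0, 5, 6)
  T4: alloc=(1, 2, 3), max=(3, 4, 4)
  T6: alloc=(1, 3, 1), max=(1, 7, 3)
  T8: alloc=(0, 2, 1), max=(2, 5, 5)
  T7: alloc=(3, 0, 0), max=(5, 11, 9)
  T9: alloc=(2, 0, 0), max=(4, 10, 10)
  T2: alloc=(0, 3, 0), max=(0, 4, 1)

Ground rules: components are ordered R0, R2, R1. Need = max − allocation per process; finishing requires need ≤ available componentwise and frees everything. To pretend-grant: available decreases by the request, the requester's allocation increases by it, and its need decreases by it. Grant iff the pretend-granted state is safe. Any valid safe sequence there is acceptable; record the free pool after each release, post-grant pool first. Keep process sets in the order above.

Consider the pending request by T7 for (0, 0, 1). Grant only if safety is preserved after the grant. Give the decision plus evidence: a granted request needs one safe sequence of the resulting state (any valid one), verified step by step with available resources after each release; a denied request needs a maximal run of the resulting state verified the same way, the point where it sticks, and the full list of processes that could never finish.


GRANT. The post-grant state is safe; one safe sequence: T2, T6, T4, T1, T8, T7, T9.
Key observation: the grant leaves (1, 1, 2) free — enough for T2, whose release restarts the cascade.
Check on the post-grant state, step by step:
  pool = (1, 1, 2)
  T2: need (0, 1, 1) fits (1, 1, 2); releases (0, 3, 0), pool now (1, 4, 2)
  T6: need (0, 4, 2) fits (1, 4, 2); releases (1, 3, 1), pool now (2, 7, 3)
  T4: need (2, 2, 1) fits (2, 7, 3); releases (1, 2, 3), pool now (3, 9, 6)
  T1: need (0, 5, 4) fits (3, 9, 6); releases (0, 0, 2), pool now (3, 9, 8)
  T8: need (2, 3, 4) fits (3, 9, 8); releases (0, 2, 1), pool now (3, 11, 9)
  T7: need (2, 11, 8) fits (3, 11, 9); releases (3, 0, 1), pool now (6, 11, 10)
  T9: need (2, 10, 10) fits (6, 11, 10); releases (2, 0, 0), pool now (8, 11, 10)


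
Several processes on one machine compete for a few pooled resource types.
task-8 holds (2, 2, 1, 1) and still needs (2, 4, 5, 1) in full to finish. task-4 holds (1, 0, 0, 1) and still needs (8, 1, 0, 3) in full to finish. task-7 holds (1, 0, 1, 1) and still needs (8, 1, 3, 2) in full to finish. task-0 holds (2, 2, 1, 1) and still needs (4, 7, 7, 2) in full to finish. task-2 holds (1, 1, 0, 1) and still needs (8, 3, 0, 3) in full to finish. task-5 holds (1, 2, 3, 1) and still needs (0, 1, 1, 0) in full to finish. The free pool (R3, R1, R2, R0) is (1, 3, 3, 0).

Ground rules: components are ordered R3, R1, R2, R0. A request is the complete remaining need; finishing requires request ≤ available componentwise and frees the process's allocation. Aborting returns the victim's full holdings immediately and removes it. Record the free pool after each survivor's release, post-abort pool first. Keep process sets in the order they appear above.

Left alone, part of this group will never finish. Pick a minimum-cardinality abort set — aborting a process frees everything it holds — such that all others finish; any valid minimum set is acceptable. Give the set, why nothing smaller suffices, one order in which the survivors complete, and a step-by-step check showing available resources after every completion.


Abort task-7 and task-2.
Key observation: the returned (2, 1, 1, 2) from task-7 and task-2 is what brings task-4 — unrunnable before, under any order — into play at step 4.
Minimality, checking each single-abort alternative: task-8 alone leaves task-4 blocked (short on R3); task-4 alone leaves task-7 blocked (short on R3); task-7 alone leaves task-4 blocked (short on R3); task-0 alone leaves task-4 blocked (short on R3); task-2 alone leaves task-4 blocked (short on R3); task-5 alone leaves task-4 blocked (short on R3).
Survivors finish in the order: task-5, task-8, task-0, task-4. Step-by-step check (pool after the aborts first):
  pool = (3, 4, 4, 2)
  run task-5 (needs (0, 1, 1, 0), free (3, 4, 4, 2)); after release of (1, 2, 3, 1) the pool is (4, 6, 7, 3)
  run task-8 (needs (2, 4, 5, 1), free (4, 6, 7, 3)); after release of (2, 2, 1, 1) the pool is (6, 8, 8, 4)
  run task-0 (needs (4, 7, 7, 2), free (6, 8, 8, 4)); after release of (2, 2, 1, 1) the pool is (8, 10, 9, 5)
  run task-4 (needs (8, 1, 0, 3), free (8, 10, 9, 5)); after release of (1, 0, 0, 1) the pool is (9, 10, 9, 6)


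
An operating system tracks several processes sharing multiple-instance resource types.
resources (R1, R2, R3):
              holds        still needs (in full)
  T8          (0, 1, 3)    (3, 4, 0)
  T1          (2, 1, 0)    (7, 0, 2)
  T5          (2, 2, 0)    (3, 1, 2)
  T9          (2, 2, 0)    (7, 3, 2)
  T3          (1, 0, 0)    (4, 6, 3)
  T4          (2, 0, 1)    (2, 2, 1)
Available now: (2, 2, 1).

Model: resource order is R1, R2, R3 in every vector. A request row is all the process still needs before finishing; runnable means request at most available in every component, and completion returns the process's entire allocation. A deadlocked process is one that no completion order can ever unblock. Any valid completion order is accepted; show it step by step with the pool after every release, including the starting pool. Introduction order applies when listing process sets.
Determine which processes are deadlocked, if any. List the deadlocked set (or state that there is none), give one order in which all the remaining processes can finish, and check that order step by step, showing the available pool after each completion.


Deadlocked: T1, T9 and T3.
Key observation: after T4, T5, T8 the pool peaks at (6, 5, 5), and each blocked process is short somewhere: T1 on R1; T9 on R1; T3 on R2.
A valid finishing order for the others: T4, T5, T8. Step-by-step check:
  pool = (2, 2, 1)
  T4 needs (2, 2, 1) <= (2, 2, 1) -> finishes; pool += (2, 0, 1) = (4, 2, 2)
  T5 needs (3, 1, 2) <= (4, 2, 2) -> finishes; pool += (2, 2, 0) = (6, 4, 2)
  T8 needs (3, 4, 0) <= (6, 4, 2) -> finishes; pool += (0, 1, 3) = (6, 5, 5)
None of the blocked processes ever fits:
  T1 still needs (7, 0, 2) but only (6, 5, 5) is free — short on R1
  T9 still needs (7, 3, 2) but only (6, 5, 5) is free — short on R1
  T3 still needs (4, 6, 3) but only (6, 5, 5) is free — short on R2


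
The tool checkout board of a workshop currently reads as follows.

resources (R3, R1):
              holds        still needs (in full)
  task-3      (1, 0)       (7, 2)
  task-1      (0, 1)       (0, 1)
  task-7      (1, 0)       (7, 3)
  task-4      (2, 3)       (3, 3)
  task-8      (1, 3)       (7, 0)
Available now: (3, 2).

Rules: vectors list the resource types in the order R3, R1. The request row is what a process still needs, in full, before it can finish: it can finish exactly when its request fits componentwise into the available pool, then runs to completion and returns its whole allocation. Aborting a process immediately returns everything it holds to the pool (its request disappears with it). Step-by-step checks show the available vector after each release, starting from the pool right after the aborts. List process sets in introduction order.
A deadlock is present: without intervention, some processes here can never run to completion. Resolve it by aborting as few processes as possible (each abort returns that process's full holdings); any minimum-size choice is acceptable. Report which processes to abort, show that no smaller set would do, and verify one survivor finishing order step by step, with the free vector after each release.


Minimum abort set: task-7 and task-8.
Key observation: aborting task-7 and task-8 returns (2, 3), and task-3 — hopeless before — runs at step 3 with the returned capacity in the pool.
Why nothing smaller works — every single abort fails: task-3 alone leaves task-7 blocked (short on R3); task-1 alone leaves task-3 blocked (short on R3); task-7 alone leaves task-3 blocked (short on R3); task-4 alone leaves task-3 blocked (short on R3); task-8 alone leaves task-3 blocked (short on R3).
One survivor order: task-4, task-1, task-3. Walking it through (post-abort pool first):
  pool = (5, 5)
  task-4: need (3, 3) fits (5, 5); releases (2, 3), pool now (7, 8)
  task-1: need (0, 1) fits (7, 8); releases (0, 1), pool now (7, 9)
  task-3: need (7, 2) fits (7, 9); releases (1, 0), pool now (8, 9)


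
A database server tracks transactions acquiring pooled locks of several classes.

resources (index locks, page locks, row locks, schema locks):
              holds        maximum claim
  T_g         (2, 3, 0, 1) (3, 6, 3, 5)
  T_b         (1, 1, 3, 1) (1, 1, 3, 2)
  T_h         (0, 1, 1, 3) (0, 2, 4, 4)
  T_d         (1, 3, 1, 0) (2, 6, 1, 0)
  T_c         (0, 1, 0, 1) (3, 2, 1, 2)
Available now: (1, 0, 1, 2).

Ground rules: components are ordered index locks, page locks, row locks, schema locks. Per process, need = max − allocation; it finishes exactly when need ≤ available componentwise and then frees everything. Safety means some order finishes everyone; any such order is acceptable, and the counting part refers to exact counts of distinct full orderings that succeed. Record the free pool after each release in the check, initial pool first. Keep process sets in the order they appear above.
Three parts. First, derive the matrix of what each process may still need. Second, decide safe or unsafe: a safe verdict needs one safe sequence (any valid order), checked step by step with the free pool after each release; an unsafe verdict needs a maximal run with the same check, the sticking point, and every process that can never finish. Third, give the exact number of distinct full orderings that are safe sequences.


(1) Remaining need (order index locks, page locks, row locks, schema locks):
  T_g: (1, 3, 3, 4)
  T_b: (0, 0, 0, 1)
  T_h: (0, 1, 3, 1)
  T_d: (1, 3, 0, 0)
  T_c: (3, 1, 1, 1)
(2) The state is UNSAFE.
Key observation: after T_b, T_h the pool peaks at (2, 2, 5, 6), and each blocked process is short somewhere: T_g on page locks; T_d on page locks; T_c on index locks.
Going as far as possible: T_b, T_h; after that, nothing fits. Step-by-step check:
  pool = (1, 0, 1, 2)
  run T_b (needs (0, 0, 0, 1), free (1, 0, 1, 2)); after release of (1, 1, 3, 1) the pool is (2, 1, 4, 3)
  run T_h (needs (0, 1, 3, 1), free (2, 1, 4, 3)); after release of (0, 1, 1, 3) the pool is (2, 2, 5, 6)
  blocked: T_g wants (1, 3, 3, 4), pool (2, 2, 5, 6) — not enough page locks
  blocked: T_d wants (1, 3, 0, 0), pool (2, 2, 5, 6) — not enough page locks
  blocked: T_c wants (3, 1, 1, 1), pool (2, 2, 5, 6) — not enough index locks
Processes that can never finish: T_g, T_d and T_c.
(3) Precisely 0 of the possible complete orderings are safe sequences.


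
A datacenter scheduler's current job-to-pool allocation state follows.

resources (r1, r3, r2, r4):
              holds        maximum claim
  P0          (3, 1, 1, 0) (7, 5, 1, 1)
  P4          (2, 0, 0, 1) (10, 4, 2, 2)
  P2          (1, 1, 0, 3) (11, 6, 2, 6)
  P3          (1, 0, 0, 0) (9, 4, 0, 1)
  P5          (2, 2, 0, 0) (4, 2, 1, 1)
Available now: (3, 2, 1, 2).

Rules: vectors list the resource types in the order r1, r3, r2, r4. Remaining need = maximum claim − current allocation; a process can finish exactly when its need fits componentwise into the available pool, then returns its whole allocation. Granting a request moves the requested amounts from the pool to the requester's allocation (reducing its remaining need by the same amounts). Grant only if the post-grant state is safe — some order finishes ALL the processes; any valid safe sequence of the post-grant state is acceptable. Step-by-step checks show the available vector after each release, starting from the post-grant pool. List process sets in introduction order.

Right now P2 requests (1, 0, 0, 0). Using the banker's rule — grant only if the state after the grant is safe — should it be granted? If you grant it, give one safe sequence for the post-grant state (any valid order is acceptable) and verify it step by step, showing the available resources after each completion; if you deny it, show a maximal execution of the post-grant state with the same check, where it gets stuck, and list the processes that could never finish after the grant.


DENY. Granting would leave the state unsafe.
Key observation: no order helps: past P5, P0, the free pool tops out at (7, 5, 2, 2), below what each blocked process needs in r1.
On the post-grant state, P5, P0 is a maximal run — nothing extends it. Step-by-step check:
  pool = (2, 2, 1, 2)
  run P5 (needs (2, 0, 1, 1), free (2, 2, 1, 2)); after release of (2, 2, 0, 0) the pool is (4, 4, 1, 2)
  run P0 (needs (4, 4, 0, 1), free (4, 4, 1, 2)); after release of (3, 1, 1, 0) the pool is (7, 5, 2, 2)
  P4 cannot run: need (8, 4, 2, 1) vs free (7, 5, 2, 2) (insufficient r1)
  P2 cannot run: need (9, 5, 2, 3) vs free (7, 5, 2, 2) (insufficient r1 and r4)
  P3 cannot run: need (8, 4, 0, 1) vs free (7, 5, 2, 2) (insufficient r1)
Processes that could never finish after the grant: P4, P2 and P3.


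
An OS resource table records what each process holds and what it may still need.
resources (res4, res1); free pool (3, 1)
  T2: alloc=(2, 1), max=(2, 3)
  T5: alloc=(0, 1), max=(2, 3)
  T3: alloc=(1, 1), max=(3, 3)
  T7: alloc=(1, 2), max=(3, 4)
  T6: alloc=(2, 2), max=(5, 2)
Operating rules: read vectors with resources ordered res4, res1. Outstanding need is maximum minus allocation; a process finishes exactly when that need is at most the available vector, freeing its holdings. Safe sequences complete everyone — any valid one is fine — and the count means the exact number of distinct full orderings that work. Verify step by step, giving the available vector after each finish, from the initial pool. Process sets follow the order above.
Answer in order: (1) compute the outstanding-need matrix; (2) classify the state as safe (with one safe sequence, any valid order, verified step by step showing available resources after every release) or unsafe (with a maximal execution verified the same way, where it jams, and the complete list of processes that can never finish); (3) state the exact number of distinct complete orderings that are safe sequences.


(1) Remaining need (order res4, res1):
  T2: (0, 2)
  T5: (2, 2)
  T3: (2, 2)
  T7: (2, 2)
  T6: (3, 0)
(2) The state is SAFE; one workable sequence: T6, T3, T7, T2, T5.
Key observation: the first exact fit in this order is T6 — it needs (3, 0) with (3, 1) free, meeting a requested resource to the last unit.
Step-by-step check:
  pool = (3, 1)
  T6 needs (3, 0) <= (3, 1) -> finishes; pool += (2, 2) = (5, 3)
  T3 needs (2, 2) <= (5, 3) -> finishes; pool += (1, 1) = (6, 4)
  T7 needs (2, 2) <= (6, 4) -> finishes; pool += (1, 2) = (7, 6)
  T2 needs (0, 2) <= (7, 6) -> finishes; pool += (2, 1) = (9, 7)
  T5 needs (2, 2) <= (9, 7) -> finishes; pool += (0, 1) = (9, 8)
(3) Exactly 24 of the possible complete orderings are safe sequences.


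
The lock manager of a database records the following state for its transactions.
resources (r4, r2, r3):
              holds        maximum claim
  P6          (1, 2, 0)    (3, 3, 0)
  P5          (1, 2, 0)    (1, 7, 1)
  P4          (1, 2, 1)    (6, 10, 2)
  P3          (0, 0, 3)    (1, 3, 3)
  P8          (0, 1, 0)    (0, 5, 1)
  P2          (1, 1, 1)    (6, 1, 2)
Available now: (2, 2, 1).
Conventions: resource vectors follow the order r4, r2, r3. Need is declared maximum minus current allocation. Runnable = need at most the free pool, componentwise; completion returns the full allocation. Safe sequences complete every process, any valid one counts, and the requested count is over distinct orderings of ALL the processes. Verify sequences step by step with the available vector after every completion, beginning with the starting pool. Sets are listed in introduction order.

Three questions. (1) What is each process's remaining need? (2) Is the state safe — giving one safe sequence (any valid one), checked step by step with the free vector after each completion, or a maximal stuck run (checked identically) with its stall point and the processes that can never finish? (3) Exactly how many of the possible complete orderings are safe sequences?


(1) Need matrix, components ordered r4, r2, r3:
  P6: (2, 1, 0)
  P5: (0, 5, 1)
  P4: (5, 8, 1)
  P3: (1, 3, 0)
  P8: (0, 4, 1)
  P2: (5, 0, 1)
(2) The state is UNSAFE.
Key observation: the pool after P6, P8, P3, P5 is (4, 7, 4); every surviving request exceeds it in r4, so progress ends there.
Going as far as possible: P6, P8, P3, P5; after that, nothing fits. Step-by-step check:
  pool = (2, 2, 1)
  P6 needs (2, 1, 0) <= (2, 2, 1) -> finishes; pool += (1, 2, 0) = (3, 4, 1)
  P8 needs (0, 4, 1) <= (3, 4, 1) -> finishes; pool += (0, 1, 0) = (3, 5, 1)
  P3 needs (1, 3, 0) <= (3, 5, 1) -> finishes; pool += (0, 0, 3) = (3, 5, 4)
  P5 needs (0, 5, 1) <= (3, 5, 4) -> finishes; pool += (1, 2, 0) = (4, 7, 4)
  P4 cannot run: need (5, 8, 1) vs free (4, 7, 4) (insufficient r4 and r2)
  P2 cannot run: need (5, 0, 1) vs free (4, 7, 4) (insufficient r4)
Processes that can never finish: P4 and P2.
(3) The exact count: 0 of the possible complete orderings are safe sequences.


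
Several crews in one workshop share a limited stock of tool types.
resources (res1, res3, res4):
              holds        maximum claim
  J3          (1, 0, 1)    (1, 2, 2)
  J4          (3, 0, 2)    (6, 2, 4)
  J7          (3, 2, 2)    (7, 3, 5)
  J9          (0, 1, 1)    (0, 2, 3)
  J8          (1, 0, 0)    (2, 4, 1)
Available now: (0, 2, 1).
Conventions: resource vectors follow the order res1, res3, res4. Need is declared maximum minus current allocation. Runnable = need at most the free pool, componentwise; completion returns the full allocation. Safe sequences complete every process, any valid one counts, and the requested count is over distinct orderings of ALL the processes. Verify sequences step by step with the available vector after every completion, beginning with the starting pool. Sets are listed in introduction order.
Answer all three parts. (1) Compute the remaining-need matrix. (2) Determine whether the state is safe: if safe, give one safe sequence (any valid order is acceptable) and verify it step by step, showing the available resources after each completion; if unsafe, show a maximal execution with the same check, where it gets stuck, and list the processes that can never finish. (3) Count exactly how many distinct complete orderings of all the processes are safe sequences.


(1) Need matrix, components ordered res1, res3, res4:
  J3: (0, 2, 1)
  J4: (3, 2, 2)
  J7: (4, 1, 3)
  J9: (0, 1, 2)
  J8: (1, 4, 1)
(2) UNSAFE — no complete ordering exists.
Key observation: after J3, J9 the pool peaks at (1, 3, 3), and each blocked process is short somewhere: J4 on res1; J7 on res1; J8 on res3.
The run J3, J9 cannot be extended any further. Verifying each step:
  pool = (0, 2, 1)
  run J3 (needs (0, 2, 1), free (0, 2, 1)); after release of (1, 0, 1) the pool is (1, 2, 2)
  run J9 (needs (0, 1, 2), free (1, 2, 2)); after release of (0, 1, 1) the pool is (1, 3, 3)
  blocked: J4 wants (3, 2, 2), pool (1, 3, 3) — not enough res1
  blocked: J7 wants (4, 1, 3), pool (1, 3, 3) — not enough res1
  blocked: J8 wants (1, 4, 1), pool (1, 3, 3) — not enough res3
Permanently blocked: J4, J7 and J8.
(3) Exactly 0 of the possible complete orderings are safe sequences.
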